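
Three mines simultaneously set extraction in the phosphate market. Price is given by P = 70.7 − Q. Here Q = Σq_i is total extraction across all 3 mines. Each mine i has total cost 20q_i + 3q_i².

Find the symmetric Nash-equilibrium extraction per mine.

5.07

A representative mine's profit is π_i = q_i(70.7 − Q) − 20q_i − 3q_i², with Q = q_i + Σ_{j≠i} q_j.
First-order condition: 50.7 − 8q_i − Σ_{j≠i} q_j = 0.
Imposing symmetry (q_j = q for all j) turns Σ_{j≠i} q_j into 2q, so 50.7 = 10q and q = 5.07.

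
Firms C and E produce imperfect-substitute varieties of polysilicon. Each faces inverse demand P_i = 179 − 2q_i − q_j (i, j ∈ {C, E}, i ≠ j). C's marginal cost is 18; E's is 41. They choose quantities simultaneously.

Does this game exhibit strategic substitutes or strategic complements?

strategic substitutes

Firm C's profit: π = q_C(179 − 2q_C − q_E) − 18q_C.
∂π/∂q_C = 161 − 4q_C − q_E = 0 ⇒ q_C = 40.25 − 0.25q_E.
The best-response slope dq_C/dq_E = −0.25 < 0: the reaction function is downward-sloping, so the choices are strategic substitutes.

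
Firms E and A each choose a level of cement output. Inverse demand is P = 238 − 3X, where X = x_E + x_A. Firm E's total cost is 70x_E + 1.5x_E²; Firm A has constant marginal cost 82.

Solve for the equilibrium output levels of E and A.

12, 20

Firm E's profit: π = x_E(238 − 3(x_E + x_A)) − 70x_E − 1.5x_E².
∂π/∂x_E = 168 − 9x_E − 3x_A = 0, so x_E = 56/3 − (1/3)x_A.
For A: ∂π/∂x_A = 156 − 6x_A − 3x_E = 0 ⇒ x_A = 26 − 0.5x_E.
Substituting the second reaction function into the first: x_E = 56/3 − (1/3)(26 − 0.5x_E), which gives (5/6)x_E = 10 ⇒ x_E = 12.
Then x_A = 26 − 0.5·12 = 20.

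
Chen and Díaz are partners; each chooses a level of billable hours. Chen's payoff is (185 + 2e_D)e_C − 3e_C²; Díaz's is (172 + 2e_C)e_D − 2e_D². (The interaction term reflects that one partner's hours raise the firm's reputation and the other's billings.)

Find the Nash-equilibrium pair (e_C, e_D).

54.2, 70.1

Expanding Chen's payoff: 185e_C + 2e_De_C − 3e_C².
∂π/∂e_C = 185 + 2e_D − 6e_C = 0, so e_C = 185/6 + (1/3)e_D.
Likewise for Díaz: e_D = 43 + 0.5e_C.
Solving the two reaction functions simultaneously: (1 − (1/3)(0.5))e_C = 185/6 + (1/3)·43, so (5/6)e_C = 271/6 and e_C = 54.2.
Then e_D = 43 + 0.5·54.2 = 70.1.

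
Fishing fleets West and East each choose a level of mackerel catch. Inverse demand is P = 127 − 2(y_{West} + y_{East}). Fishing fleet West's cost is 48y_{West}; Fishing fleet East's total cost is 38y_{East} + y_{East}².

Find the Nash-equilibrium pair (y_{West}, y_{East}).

14.8, 9.9

Fishing fleet West's profit: π = y_{West}(127 − 2(y_{West} + y_{East})) − 48y_{West}.
∂π/∂y_{West} = 79 − 4y_{West} − 2y_{East} = 0, so y_{West} = 19.75 − 0.5y_{East}.
For East: ∂π/∂y_{East} = 89 − 6y_{East} − 2y_{West} = 0 ⇒ y_{East} = 89/6 − (1/3)y_{West}.
Solving the two reaction functions simultaneously: (1 − (−0.5)(−1/3))y_{West} = 19.75 − 0.5·(89/6), so (5/6)y_{West} = 37/3 and y_{West} = 14.8.
Then y_{East} = 89/6 − (1/3)·14.8 = 9.9.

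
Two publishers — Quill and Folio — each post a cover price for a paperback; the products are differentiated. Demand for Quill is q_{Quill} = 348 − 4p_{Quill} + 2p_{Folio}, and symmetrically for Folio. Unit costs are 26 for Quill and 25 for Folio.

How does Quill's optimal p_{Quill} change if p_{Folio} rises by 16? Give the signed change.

Quill's profit: π = (p_{Quill} − 26)(348 − 4p_{Quill} + 2p_{Folio}).
∂π/∂p_{Quill} = 452 − 8p_{Quill} + 2p_{Folio} = 0 ⇒ p_{Quill} = 56.5 + 0.25p_{Folio}.
The reaction-function slope is 0.25, so a 16-unit rise in p_{Folio} moves p_{Quill} by 0.25 × 16 = 4. Quill's best response rises — the actions are strategic complements.

4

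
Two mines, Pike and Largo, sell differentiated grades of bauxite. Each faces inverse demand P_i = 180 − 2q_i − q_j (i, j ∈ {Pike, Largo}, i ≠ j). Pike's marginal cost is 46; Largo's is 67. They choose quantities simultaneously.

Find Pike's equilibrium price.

102.4

Mine Pike's profit: π = q_{Pike}(180 − 2q_{Pike} − q_{Largo}) − 46q_{Pike}.
∂π/∂q_{Pike} = 134 − 4q_{Pike} − q_{Largo} = 0 ⇒ q_{Pike} = 33.5 − 0.25q_{Largo}.
Similarly q_{Largo} = 28.25 − 0.25q_{Pike}.
Solving the two reaction functions simultaneously: (1 − (−0.25)(−0.25))q_{Pike} = 33.5 − 0.25·28.25, so 0.9375q_{Pike} = 26.4375 and q_{Pike} = 28.2.
Then q_{Largo} = 28.25 − 0.25·28.2 = 21.2.
P_{Pike} = 180 − 2·28.2 − 21.2 = 102.4.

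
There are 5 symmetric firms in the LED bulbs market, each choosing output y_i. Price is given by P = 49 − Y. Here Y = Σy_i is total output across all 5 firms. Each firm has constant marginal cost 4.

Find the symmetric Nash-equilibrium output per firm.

7.5

A representative firm's profit is π_i = y_i(49 − Y) − 4y_i, with Y = y_i + Σ_{j≠i} y_j.
First-order condition: 45 − 2y_i − Σ_{j≠i} y_j = 0.
Imposing symmetry (y_j = y for all j) turns Σ_{j≠i} y_j into 4y, so 45 = 6y and y = 7.5.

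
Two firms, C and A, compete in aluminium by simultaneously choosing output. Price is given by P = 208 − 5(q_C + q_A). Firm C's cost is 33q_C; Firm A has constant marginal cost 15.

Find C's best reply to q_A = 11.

12

Firm C's profit: π = q_C(208 − 5(q_C + q_A)) − 33q_C.
∂π/∂q_C = 175 − 10q_C − 5q_A = 0, so q_C = 17.5 − 0.5q_A.
At q_A = 11: q_C = 17.5 − 0.5·11 = 12.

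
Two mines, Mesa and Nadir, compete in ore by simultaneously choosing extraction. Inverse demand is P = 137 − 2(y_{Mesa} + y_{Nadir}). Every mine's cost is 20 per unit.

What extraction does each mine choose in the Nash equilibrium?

Mine Mesa's profit: π = y_{Mesa}(137 − 2(y_{Mesa} + y_{Nadir})) − 20y_{Mesa}.
∂π/∂y_{Mesa} = 117 − 4y_{Mesa} − 2y_{Nadir} = 0, so y_{Mesa} = 29.25 − 0.5y_{Nadir}.
The game is symmetric, so in equilibrium y_{Nadir} = y_{Mesa}: the reaction function gives 1.5y_{Mesa} = 29.25, hence y_{Mesa} = 19.5.

19.5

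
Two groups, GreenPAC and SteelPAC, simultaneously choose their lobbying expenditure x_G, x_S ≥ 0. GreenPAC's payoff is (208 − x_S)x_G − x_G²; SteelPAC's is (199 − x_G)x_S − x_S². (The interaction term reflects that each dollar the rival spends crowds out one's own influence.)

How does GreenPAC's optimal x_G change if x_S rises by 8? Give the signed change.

Expanding GreenPAC's payoff: 208x_G − x_Sx_G − x_G².
∂π/∂x_G = 208 − x_S − 2x_G = 0, so x_G = 104 − 0.5x_S.
The reaction-function slope is −0.5, so an 8-unit rise in x_S moves x_G by −0.5 × 8 = −4. GreenPAC's best response falls — the actions are strategic substitutes.

-4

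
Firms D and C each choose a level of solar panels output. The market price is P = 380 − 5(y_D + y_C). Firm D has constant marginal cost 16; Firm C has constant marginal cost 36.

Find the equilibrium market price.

Firm D's profit: π = y_D(380 − 5(y_D + y_C)) − 16y_D.
∂π/∂y_D = 364 − 10y_D − 5y_C = 0, so y_D = 36.4 − 0.5y_C.
By the same steps for C: y_C = 34.4 − 0.5y_D.
Substituting the second reaction function into the first: y_D = 36.4 − 0.5(34.4 − 0.5y_D), which gives 0.75y_D = 19.2 ⇒ y_D = 25.6.
Then y_C = 34.4 − 0.5·25.6 = 21.6.
Equilibrium price: P = 380 − 5·47.2 = 144.

144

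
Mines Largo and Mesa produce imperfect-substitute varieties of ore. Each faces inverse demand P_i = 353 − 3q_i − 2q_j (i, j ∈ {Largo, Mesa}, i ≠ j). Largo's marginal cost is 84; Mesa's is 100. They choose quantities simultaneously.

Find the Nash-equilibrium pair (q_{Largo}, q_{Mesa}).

34.625, 30.625

Mine Largo's profit: π = q_{Largo}(353 − 3q_{Largo} − 2q_{Mesa}) − 84q_{Largo}.
∂π/∂q_{Largo} = 269 − 6q_{Largo} − 2q_{Mesa} = 0 ⇒ q_{Largo} = 269/6 − (1/3)q_{Mesa}.
Similarly q_{Mesa} = 253/6 − (1/3)q_{Largo}.
Plugging q_{Mesa} into Largo's best response: q_{Largo} = 269/6 − (1/3)(253/6 − (1/3)q_{Largo}) ⇒ (8/9)q_{Largo} = 277/9, so q_{Largo} = 34.625.
Then q_{Mesa} = 253/6 − (1/3)·34.625 = 30.625.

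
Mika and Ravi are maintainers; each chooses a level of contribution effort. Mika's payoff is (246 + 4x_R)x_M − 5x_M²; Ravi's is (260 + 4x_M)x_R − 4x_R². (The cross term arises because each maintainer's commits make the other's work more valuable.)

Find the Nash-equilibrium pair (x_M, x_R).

47, 56

Expanding Mika's payoff: 246x_M + 4x_Rx_M − 5x_M².
∂π/∂x_M = 246 + 4x_R − 10x_M = 0, so x_M = 24.6 + 0.4x_R.
Likewise for Ravi: x_R = 32.5 + 0.5x_M.
Solving the two reaction functions simultaneously: (1 − (0.4)(0.5))x_M = 24.6 + 0.4·32.5, so 0.8x_M = 37.6 and x_M = 47.
Then x_R = 32.5 + 0.5·47 = 56.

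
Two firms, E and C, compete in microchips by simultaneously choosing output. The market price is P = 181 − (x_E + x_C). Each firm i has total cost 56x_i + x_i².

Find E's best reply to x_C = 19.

Firm E's profit: π = x_E(181 − (x_E + x_C)) − 56x_E − x_E².
∂π/∂x_E = 125 − 4x_E − x_C = 0, so x_E = 31.25 − 0.25x_C.
At x_C = 19: x_E = 31.25 − 0.25·19 = 26.5.

26.5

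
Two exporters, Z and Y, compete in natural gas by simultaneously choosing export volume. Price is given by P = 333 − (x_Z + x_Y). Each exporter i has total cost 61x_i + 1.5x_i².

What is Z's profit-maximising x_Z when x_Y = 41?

Exporter Z's profit: π = x_Z(333 − (x_Z + x_Y)) − 61x_Z − 1.5x_Z².
∂π/∂x_Z = 272 − 5x_Z − x_Y = 0, so x_Z = 54.4 − 0.2x_Y.
At x_Y = 41: x_Z = 54.4 − 0.2·41 = 46.2.

46.2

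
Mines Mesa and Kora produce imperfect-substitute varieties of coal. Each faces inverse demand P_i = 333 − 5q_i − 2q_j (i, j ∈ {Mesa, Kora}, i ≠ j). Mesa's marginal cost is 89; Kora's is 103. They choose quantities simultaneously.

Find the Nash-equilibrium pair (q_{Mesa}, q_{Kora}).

20.625, 18.875

Mine Mesa's profit: π = q_{Mesa}(333 − 5q_{Mesa} − 2q_{Kora}) − 89q_{Mesa}.
∂π/∂q_{Mesa} = 244 − 10q_{Mesa} − 2q_{Kora} = 0 ⇒ q_{Mesa} = 24.4 − 0.2q_{Kora}.
Similarly q_{Kora} = 23 − 0.2q_{Mesa}.
Substituting the second reaction function into the first: q_{Mesa} = 24.4 − 0.2(23 − 0.2q_{Mesa}), which gives 0.96q_{Mesa} = 19.8 ⇒ q_{Mesa} = 20.625.
Then q_{Kora} = 23 − 0.2·20.625 = 18.875.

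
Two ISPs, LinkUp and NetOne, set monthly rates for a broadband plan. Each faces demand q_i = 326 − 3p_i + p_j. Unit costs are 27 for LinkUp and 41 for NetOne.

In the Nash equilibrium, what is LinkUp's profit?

9274.08

LinkUp's profit: π = (p_{LinkUp} − 27)(326 − 3p_{LinkUp} + p_{NetOne}).
∂π/∂p_{LinkUp} = 407 − 6p_{LinkUp} + p_{NetOne} = 0 ⇒ p_{LinkUp} = 407/6 + (1/6)p_{NetOne}.
Similarly p_{NetOne} = 449/6 + (1/6)p_{LinkUp}.
Plugging p_{NetOne} into LinkUp's best response: p_{LinkUp} = 407/6 + (1/6)(449/6 + (1/6)p_{LinkUp}) ⇒ (35/36)p_{LinkUp} = 2891/36, so p_{LinkUp} = 82.6.
Then p_{NetOne} = 449/6 + (1/6)·82.6 = 88.6.
q_{LinkUp} = 326 − 3·82.6 + 88.6 = 166.8.
Profit = (82.6 − 27)·166.8 = 9274.08.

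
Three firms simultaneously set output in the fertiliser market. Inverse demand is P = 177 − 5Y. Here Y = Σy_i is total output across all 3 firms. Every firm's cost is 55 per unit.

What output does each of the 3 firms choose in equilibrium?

A representative firm's profit is π_i = y_i(177 − 5Y) − 55y_i, with Y = y_i + Σ_{j≠i} y_j.
First-order condition: 122 − 10y_i − 5Σ_{j≠i} y_j = 0.
In a symmetric equilibrium every firm chooses the same y, so Σ_{j≠i} y_j = 2y. The condition becomes 122 − 20y = 0, giving y = 122/20 = 6.1.

6.1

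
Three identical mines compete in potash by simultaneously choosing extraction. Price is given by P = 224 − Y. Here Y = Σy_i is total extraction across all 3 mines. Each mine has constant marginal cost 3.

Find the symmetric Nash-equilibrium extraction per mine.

A representative mine's profit is π_i = y_i(224 − Y) − 3y_i, with Y = y_i + Σ_{j≠i} y_j.
First-order condition: 221 − 2y_i − Σ_{j≠i} y_j = 0.
With identical mines, set every y_j = y: then 221 − 2y − 2y = 0, i.e. y = 221/4 = 55.25.

55.25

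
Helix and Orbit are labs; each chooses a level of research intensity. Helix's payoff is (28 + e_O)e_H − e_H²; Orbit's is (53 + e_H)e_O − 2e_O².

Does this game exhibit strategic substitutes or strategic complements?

Expanding Helix's payoff: 28e_H + e_Oe_H − e_H².
∂π/∂e_H = 28 + e_O − 2e_H = 0, so e_H = 14 + 0.5e_O.
The best-response slope de_H/de_O = 0.5 > 0: the reaction function is upward-sloping, so the choices are strategic complements.

strategic complements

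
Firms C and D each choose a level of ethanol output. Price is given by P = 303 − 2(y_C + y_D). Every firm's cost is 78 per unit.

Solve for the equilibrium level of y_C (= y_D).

Firm C's profit: π = y_C(303 − 2(y_C + y_D)) − 78y_C.
∂π/∂y_C = 225 − 4y_C − 2y_D = 0, so y_C = 56.25 − 0.5y_D.
Setting y_C = y_D in the reaction function: y_C = 56.25 − 0.5y_C, so y_C = 56.25 / 1.5 = 37.5.

37.5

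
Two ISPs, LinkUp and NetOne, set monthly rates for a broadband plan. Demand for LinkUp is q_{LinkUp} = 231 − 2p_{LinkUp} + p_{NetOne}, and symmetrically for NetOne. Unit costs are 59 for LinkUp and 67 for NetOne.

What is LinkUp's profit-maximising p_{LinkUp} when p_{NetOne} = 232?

LinkUp's profit: π = (p_{LinkUp} − 59)(231 − 2p_{LinkUp} + p_{NetOne}).
∂π/∂p_{LinkUp} = 349 − 4p_{LinkUp} + p_{NetOne} = 0 ⇒ p_{LinkUp} = 87.25 + 0.25p_{NetOne}.
At p_{NetOne} = 232: p_{LinkUp} = 87.25 + 0.25·232 = 145.25.

145.25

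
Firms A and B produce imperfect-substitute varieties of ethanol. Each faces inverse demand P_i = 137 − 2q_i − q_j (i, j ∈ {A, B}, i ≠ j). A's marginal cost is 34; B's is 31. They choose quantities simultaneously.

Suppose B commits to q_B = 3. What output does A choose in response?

25

Firm A's profit: π = q_A(137 − 2q_A − q_B) − 34q_A.
∂π/∂q_A = 103 − 4q_A − q_B = 0 ⇒ q_A = 25.75 − 0.25q_B.
At q_B = 3: q_A = 25.75 − 0.25·3 = 25.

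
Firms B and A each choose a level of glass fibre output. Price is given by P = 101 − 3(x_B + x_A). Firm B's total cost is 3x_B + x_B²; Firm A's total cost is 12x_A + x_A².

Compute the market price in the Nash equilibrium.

Firm B's profit: π = x_B(101 − 3(x_B + x_A)) − 3x_B − x_B².
∂π/∂x_B = 98 − 8x_B − 3x_A = 0, so x_B = 12.25 − 0.375x_A.
By the same steps for A: x_A = 11.125 − 0.375x_B.
Substituting the second reaction function into the first: x_B = 12.25 − 0.375(11.125 − 0.375x_B), which gives (55/64)x_B = 517/64 ⇒ x_B = 9.4.
Then x_A = 11.125 − 0.375·9.4 = 7.6.
Equilibrium price: P = 101 − 3·17 = 50.

50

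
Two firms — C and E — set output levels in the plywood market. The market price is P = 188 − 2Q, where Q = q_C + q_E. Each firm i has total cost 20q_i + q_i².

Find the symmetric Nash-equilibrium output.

21

Firm C's profit: π = q_C(188 − 2(q_C + q_E)) − 20q_C − q_C².
∂π/∂q_C = 168 − 6q_C − 2q_E = 0, so q_C = 28 − (1/3)q_E.
Setting q_C = q_E in the reaction function: q_C = 28 − (1/3)q_C, so q_C = 28 / (4/3) = 21.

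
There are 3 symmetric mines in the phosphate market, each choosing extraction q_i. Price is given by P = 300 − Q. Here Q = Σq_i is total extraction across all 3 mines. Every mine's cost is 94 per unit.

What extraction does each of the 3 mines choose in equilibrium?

A representative mine's profit is π_i = q_i(300 − Q) − 94q_i, with Q = q_i + Σ_{j≠i} q_j.
First-order condition: 206 − 2q_i − Σ_{j≠i} q_j = 0.
In a symmetric equilibrium every mine chooses the same q, so Σ_{j≠i} q_j = 2q. The condition becomes 206 − 4q = 0, giving q = 206/4 = 51.5.

51.5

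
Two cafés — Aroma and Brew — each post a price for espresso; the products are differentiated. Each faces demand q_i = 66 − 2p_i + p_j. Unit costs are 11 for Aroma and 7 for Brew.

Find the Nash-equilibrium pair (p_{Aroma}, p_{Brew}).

28.8, 27.2

Aroma's profit: π = (p_{Aroma} − 11)(66 − 2p_{Aroma} + p_{Brew}).
∂π/∂p_{Aroma} = 88 − 4p_{Aroma} + p_{Brew} = 0 ⇒ p_{Aroma} = 22 + 0.25p_{Brew}.
Similarly p_{Brew} = 20 + 0.25p_{Aroma}.
Solving the two reaction functions simultaneously: (1 − (0.25)(0.25))p_{Aroma} = 22 + 0.25·20, so 0.9375p_{Aroma} = 27 and p_{Aroma} = 28.8.
Then p_{Brew} = 20 + 0.25·28.8 = 27.2.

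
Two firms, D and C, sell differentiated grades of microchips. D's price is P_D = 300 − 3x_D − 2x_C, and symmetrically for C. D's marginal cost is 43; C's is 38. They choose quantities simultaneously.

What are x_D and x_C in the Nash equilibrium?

31.8125, 33.0625

Firm D's profit: π = x_D(300 − 3x_D − 2x_C) − 43x_D.
∂π/∂x_D = 257 − 6x_D − 2x_C = 0 ⇒ x_D = 257/6 − (1/3)x_C.
Similarly x_C = 131/3 − (1/3)x_D.
Substituting the second reaction function into the first: x_D = 257/6 − (1/3)(131/3 − (1/3)x_D), which gives (8/9)x_D = 509/18 ⇒ x_D = 31.8125.
Then x_C = 131/3 − (1/3)·31.8125 = 33.0625.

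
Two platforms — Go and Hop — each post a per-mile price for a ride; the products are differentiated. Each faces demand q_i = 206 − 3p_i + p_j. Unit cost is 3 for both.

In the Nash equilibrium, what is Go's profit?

Go's profit: π = (p_{Go} − 3)(206 − 3p_{Go} + p_{Hop}).
∂π/∂p_{Go} = 215 − 6p_{Go} + p_{Hop} = 0 ⇒ p_{Go} = 215/6 + (1/6)p_{Hop}.
The game is symmetric, so in equilibrium p_{Hop} = p_{Go}: the reaction function gives (5/6)p_{Go} = 215/6, hence p_{Go} = 43.
q_{Go} = 206 − 3·43 + 43 = 120.
Profit = (43 − 3)·120 = 4800.

4800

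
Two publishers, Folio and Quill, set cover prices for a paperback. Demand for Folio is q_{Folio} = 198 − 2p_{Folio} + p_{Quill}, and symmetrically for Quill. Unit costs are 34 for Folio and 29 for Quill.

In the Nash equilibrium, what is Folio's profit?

Folio's profit: π = (p_{Folio} − 34)(198 − 2p_{Folio} + p_{Quill}).
∂π/∂p_{Folio} = 266 − 4p_{Folio} + p_{Quill} = 0 ⇒ p_{Folio} = 66.5 + 0.25p_{Quill}.
Similarly p_{Quill} = 64 + 0.25p_{Folio}.
Substituting the second reaction function into the first: p_{Folio} = 66.5 + 0.25(64 + 0.25p_{Folio}), which gives 0.9375p_{Folio} = 82.5 ⇒ p_{Folio} = 88.
Then p_{Quill} = 64 + 0.25·88 = 86.
q_{Folio} = 198 − 2·88 + 86 = 108.
Profit = (88 − 34)·108 = 5832.

5832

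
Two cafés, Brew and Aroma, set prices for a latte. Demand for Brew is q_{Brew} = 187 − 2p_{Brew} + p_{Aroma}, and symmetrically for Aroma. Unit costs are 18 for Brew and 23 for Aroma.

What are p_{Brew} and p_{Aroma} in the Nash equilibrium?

75, 77

Brew's profit: π = (p_{Brew} − 18)(187 − 2p_{Brew} + p_{Aroma}).
∂π/∂p_{Brew} = 223 − 4p_{Brew} + p_{Aroma} = 0 ⇒ p_{Brew} = 55.75 + 0.25p_{Aroma}.
Similarly p_{Aroma} = 58.25 + 0.25p_{Brew}.
Plugging p_{Aroma} into Brew's best response: p_{Brew} = 55.75 + 0.25(58.25 + 0.25p_{Brew}) ⇒ 0.9375p_{Brew} = 70.3125, so p_{Brew} = 75.
Then p_{Aroma} = 58.25 + 0.25·75 = 77.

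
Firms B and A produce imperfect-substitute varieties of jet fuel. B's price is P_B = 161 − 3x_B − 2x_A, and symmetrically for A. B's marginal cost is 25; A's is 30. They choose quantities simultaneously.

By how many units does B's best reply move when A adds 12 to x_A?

-4

Firm B's profit: π = x_B(161 − 3x_B − 2x_A) − 25x_B.
∂π/∂x_B = 136 − 6x_B − 2x_A = 0 ⇒ x_B = 68/3 − (1/3)x_A.
The reaction-function slope is −1/3, so a 12-unit rise in x_A moves x_B by −1/3 × 12 = −4. B's best response falls — the actions are strategic substitutes.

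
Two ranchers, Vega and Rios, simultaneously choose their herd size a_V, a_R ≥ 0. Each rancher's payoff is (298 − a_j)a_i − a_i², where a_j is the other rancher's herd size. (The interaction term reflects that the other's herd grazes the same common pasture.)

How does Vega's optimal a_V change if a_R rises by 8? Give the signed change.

Vega's payoff is (298 − a_R)a_V − a_V².
∂π/∂a_V = 298 − a_R − 2a_V = 0, so a_V = 149 − 0.5a_R.
The reaction-function slope is −0.5, so an 8-unit rise in a_R moves a_V by −0.5 × 8 = −4. Vega's best response falls — the actions are strategic substitutes.

-4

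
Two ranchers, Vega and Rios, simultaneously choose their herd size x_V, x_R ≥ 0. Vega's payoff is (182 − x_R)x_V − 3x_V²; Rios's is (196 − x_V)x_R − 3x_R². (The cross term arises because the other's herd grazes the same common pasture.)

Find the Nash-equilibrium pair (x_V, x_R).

25.6, 28.4

Expanding Vega's payoff: 182x_V − x_Rx_V − 3x_V².
∂π/∂x_V = 182 − x_R − 6x_V = 0, so x_V = 91/3 − (1/6)x_R.
Likewise for Rios: x_R = 98/3 − (1/6)x_V.
Solving the two reaction functions simultaneously: (1 − (−1/6)(−1/6))x_V = 91/3 − (1/6)·(98/3), so (35/36)x_V = 224/9 and x_V = 25.6.
Then x_R = 98/3 − (1/6)·25.6 = 28.4.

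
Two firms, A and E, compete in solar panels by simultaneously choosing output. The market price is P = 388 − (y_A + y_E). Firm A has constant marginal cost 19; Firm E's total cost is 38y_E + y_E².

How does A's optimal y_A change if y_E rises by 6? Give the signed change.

Firm A's profit: π = y_A(388 − (y_A + y_E)) − 19y_A.
∂π/∂y_A = 369 − 2y_A − y_E = 0, so y_A = 184.5 − 0.5y_E.
The reaction-function slope is −0.5, so a 6-unit rise in y_E moves y_A by −0.5 × 6 = −3. A's best response falls — the actions are strategic substitutes.

-3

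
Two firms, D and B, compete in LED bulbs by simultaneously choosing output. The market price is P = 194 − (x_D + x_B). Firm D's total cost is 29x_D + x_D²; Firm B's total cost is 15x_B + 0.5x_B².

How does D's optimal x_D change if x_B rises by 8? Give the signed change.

-2

Firm D's profit: π = x_D(194 − (x_D + x_B)) − 29x_D − x_D².
∂π/∂x_D = 165 − 4x_D − x_B = 0, so x_D = 41.25 − 0.25x_B.
The reaction-function slope is −0.25, so an 8-unit rise in x_B moves x_D by −0.25 × 8 = −2. D's best response falls — the actions are strategic substitutes.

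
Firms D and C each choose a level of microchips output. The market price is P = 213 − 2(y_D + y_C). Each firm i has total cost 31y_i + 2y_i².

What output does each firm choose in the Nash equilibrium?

18.2

Firm D's profit: π = y_D(213 − 2(y_D + y_C)) − 31y_D − 2y_D².
∂π/∂y_D = 182 − 8y_D − 2y_C = 0, so y_D = 22.75 − 0.25y_C.
The game is symmetric, so in equilibrium y_C = y_D: the reaction function gives 1.25y_D = 22.75, hence y_D = 18.2.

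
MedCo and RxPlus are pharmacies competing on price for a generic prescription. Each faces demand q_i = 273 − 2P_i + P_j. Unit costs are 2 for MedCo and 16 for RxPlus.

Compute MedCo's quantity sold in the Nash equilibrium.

184.4

MedCo's profit: π = (P_{MedCo} − 2)(273 − 2P_{MedCo} + P_{RxPlus}).
∂π/∂P_{MedCo} = 277 − 4P_{MedCo} + P_{RxPlus} = 0 ⇒ P_{MedCo} = 69.25 + 0.25P_{RxPlus}.
Similarly P_{RxPlus} = 76.25 + 0.25P_{MedCo}.
Substituting the second reaction function into the first: P_{MedCo} = 69.25 + 0.25(76.25 + 0.25P_{MedCo}), which gives 0.9375P_{MedCo} = 88.3125 ⇒ P_{MedCo} = 94.2.
Then P_{RxPlus} = 76.25 + 0.25·94.2 = 99.8.
q_{MedCo} = 273 − 2·94.2 + 99.8 = 184.4.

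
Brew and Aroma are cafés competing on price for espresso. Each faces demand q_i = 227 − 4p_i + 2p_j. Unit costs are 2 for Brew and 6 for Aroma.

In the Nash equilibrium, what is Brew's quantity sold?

Brew's profit: π = (p_{Brew} − 2)(227 − 4p_{Brew} + 2p_{Aroma}).
∂π/∂p_{Brew} = 235 − 8p_{Brew} + 2p_{Aroma} = 0 ⇒ p_{Brew} = 29.375 + 0.25p_{Aroma}.
Similarly p_{Aroma} = 31.375 + 0.25p_{Brew}.
Solving the two reaction functions simultaneously: (1 − (0.25)(0.25))p_{Brew} = 29.375 + 0.25·31.375, so 0.9375p_{Brew} = 1191/32 and p_{Brew} = 39.7.
Then p_{Aroma} = 31.375 + 0.25·39.7 = 41.3.
q_{Brew} = 227 − 4·39.7 + 2·41.3 = 150.8.

150.8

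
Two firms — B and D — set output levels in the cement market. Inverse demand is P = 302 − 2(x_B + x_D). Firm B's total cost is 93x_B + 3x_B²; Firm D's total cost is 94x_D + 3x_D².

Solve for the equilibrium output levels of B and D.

Firm B's profit: π = x_B(302 − 2(x_B + x_D)) − 93x_B − 3x_B².
∂π/∂x_B = 209 − 10x_B − 2x_D = 0, so x_B = 20.9 − 0.2x_D.
By the same steps for D: x_D = 20.8 − 0.2x_B.
Substituting the second reaction function into the first: x_B = 20.9 − 0.2(20.8 − 0.2x_B), which gives 0.96x_B = 16.74 ⇒ x_B = 17.4375.
Then x_D = 20.8 − 0.2·17.4375 = 17.3125.

17.4375, 17.3125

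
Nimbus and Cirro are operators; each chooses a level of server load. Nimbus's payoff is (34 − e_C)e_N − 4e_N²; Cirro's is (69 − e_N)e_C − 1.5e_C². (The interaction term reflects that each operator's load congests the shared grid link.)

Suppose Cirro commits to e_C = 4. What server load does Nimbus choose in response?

3.75

Expanding Nimbus's payoff: 34e_N − e_Ce_N − 4e_N².
∂π/∂e_N = 34 − e_C − 8e_N = 0, so e_N = 4.25 − 0.125e_C.
At e_C = 4: e_N = 4.25 − 0.125·4 = 3.75.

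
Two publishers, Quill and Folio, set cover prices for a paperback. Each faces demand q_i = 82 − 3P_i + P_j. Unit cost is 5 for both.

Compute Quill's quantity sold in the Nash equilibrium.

Quill's profit: π = (P_{Quill} − 5)(82 − 3P_{Quill} + P_{Folio}).
∂π/∂P_{Quill} = 97 − 6P_{Quill} + P_{Folio} = 0 ⇒ P_{Quill} = 97/6 + (1/6)P_{Folio}.
By symmetry P_{Folio} = P_{Quill}; substituting into the reaction function, (5/6)P_{Quill} = 97/6 and P_{Quill} = 19.4.
q_{Quill} = 82 − 3·19.4 + 19.4 = 43.2.

43.2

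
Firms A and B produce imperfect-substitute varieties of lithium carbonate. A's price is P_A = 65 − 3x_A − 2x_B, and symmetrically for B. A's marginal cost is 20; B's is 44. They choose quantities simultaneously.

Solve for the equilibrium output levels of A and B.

Firm A's profit: π = x_A(65 − 3x_A − 2x_B) − 20x_A.
∂π/∂x_A = 45 − 6x_A − 2x_B = 0 ⇒ x_A = 7.5 − (1/3)x_B.
Similarly x_B = 3.5 − (1/3)x_A.
Plugging x_B into A's best response: x_A = 7.5 − (1/3)(3.5 − (1/3)x_A) ⇒ (8/9)x_A = 19/3, so x_A = 7.125.
Then x_B = 3.5 − (1/3)·7.125 = 1.125.

7.125, 1.125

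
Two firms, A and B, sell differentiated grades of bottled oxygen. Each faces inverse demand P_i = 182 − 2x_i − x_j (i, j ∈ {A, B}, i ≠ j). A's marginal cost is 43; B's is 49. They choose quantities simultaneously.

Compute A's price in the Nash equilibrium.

99.4

Firm A's profit: π = x_A(182 − 2x_A − x_B) − 43x_A.
∂π/∂x_A = 139 − 4x_A − x_B = 0 ⇒ x_A = 34.75 − 0.25x_B.
Similarly x_B = 33.25 − 0.25x_A.
Substituting the second reaction function into the first: x_A = 34.75 − 0.25(33.25 − 0.25x_A), which gives 0.9375x_A = 26.4375 ⇒ x_A = 28.2.
Then x_B = 33.25 − 0.25·28.2 = 26.2.
P_A = 182 − 2·28.2 − 26.2 = 99.4.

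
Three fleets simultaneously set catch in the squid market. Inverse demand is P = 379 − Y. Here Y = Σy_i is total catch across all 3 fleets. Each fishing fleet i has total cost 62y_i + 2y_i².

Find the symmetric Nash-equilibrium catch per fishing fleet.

A representative fishing fleet's profit is π_i = y_i(379 − Y) − 62y_i − 2y_i², with Y = y_i + Σ_{j≠i} y_j.
First-order condition: 317 − 6y_i − Σ_{j≠i} y_j = 0.
In a symmetric equilibrium every fishing fleet chooses the same y, so Σ_{j≠i} y_j = 2y. The condition becomes 317 − 8y = 0, giving y = 317/8 = 39.625.

39.625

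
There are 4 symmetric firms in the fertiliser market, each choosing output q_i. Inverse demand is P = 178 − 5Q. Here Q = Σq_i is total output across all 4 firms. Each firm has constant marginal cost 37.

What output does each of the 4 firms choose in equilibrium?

A representative firm's profit is π_i = q_i(178 − 5Q) − 37q_i, with Q = q_i + Σ_{j≠i} q_j.
First-order condition: 141 − 10q_i − 5Σ_{j≠i} q_j = 0.
In a symmetric equilibrium every firm chooses the same q, so Σ_{j≠i} q_j = 3q. The condition becomes 141 − 25q = 0, giving q = 141/25 = 5.64.

5.64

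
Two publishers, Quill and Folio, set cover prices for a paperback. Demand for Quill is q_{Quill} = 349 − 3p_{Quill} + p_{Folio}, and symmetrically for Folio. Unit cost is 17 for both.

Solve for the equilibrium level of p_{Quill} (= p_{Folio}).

80

Quill's profit: π = (p_{Quill} − 17)(349 − 3p_{Quill} + p_{Folio}).
∂π/∂p_{Quill} = 400 − 6p_{Quill} + p_{Folio} = 0 ⇒ p_{Quill} = 200/3 + (1/6)p_{Folio}.
Setting p_{Quill} = p_{Folio} in the reaction function: p_{Quill} = 200/3 + (1/6)p_{Quill}, so p_{Quill} = (200/3) / (5/6) = 80.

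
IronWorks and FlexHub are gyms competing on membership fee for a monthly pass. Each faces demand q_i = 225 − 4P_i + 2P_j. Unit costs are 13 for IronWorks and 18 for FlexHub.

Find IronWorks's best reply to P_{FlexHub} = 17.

38.875

IronWorks's profit: π = (P_{IronWorks} − 13)(225 − 4P_{IronWorks} + 2P_{FlexHub}).
∂π/∂P_{IronWorks} = 277 − 8P_{IronWorks} + 2P_{FlexHub} = 0 ⇒ P_{IronWorks} = 34.625 + 0.25P_{FlexHub}.
At P_{FlexHub} = 17: P_{IronWorks} = 34.625 + 0.25·17 = 38.875.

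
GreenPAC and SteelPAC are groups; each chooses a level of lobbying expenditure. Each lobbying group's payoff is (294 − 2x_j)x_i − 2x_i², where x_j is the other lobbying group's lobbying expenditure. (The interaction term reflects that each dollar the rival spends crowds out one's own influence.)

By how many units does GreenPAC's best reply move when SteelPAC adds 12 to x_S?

-6

GreenPAC's payoff is (294 − 2x_S)x_G − 2x_G².
∂π/∂x_G = 294 − 2x_S − 4x_G = 0, so x_G = 73.5 − 0.5x_S.
The reaction-function slope is −0.5, so a 12-unit rise in x_S moves x_G by −0.5 × 12 = −6. GreenPAC's best response falls — the actions are strategic substitutes.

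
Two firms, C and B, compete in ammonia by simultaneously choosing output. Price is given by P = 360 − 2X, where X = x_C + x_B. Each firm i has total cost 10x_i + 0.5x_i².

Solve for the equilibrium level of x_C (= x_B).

50

Firm C's profit: π = x_C(360 − 2(x_C + x_B)) − 10x_C − 0.5x_C².
∂π/∂x_C = 350 − 5x_C − 2x_B = 0, so x_C = 70 − 0.4x_B.
The game is symmetric, so in equilibrium x_B = x_C: the reaction function gives 1.4x_C = 70, hence x_C = 50.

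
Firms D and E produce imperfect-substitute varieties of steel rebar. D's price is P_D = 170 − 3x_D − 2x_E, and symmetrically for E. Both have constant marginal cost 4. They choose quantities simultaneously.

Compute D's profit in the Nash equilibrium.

1291.6875

Firm D's profit: π = x_D(170 − 3x_D − 2x_E) − 4x_D.
∂π/∂x_D = 166 − 6x_D − 2x_E = 0 ⇒ x_D = 83/3 − (1/3)x_E.
Setting x_D = x_E in the reaction function: x_D = 83/3 − (1/3)x_D, so x_D = (83/3) / (4/3) = 20.75.
P_D = 170 − 3·20.75 − 2·20.75 = 66.25.
Profit = (66.25 − 4)·20.75 = 1291.6875.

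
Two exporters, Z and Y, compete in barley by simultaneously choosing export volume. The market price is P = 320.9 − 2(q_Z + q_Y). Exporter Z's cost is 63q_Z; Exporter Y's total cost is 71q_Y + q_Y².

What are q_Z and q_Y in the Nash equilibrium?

52.38, 24.19

Exporter Z's profit: π = q_Z(320.9 − 2(q_Z + q_Y)) − 63q_Z.
∂π/∂q_Z = 257.9 − 4q_Z − 2q_Y = 0, so q_Z = 64.475 − 0.5q_Y.
For Y: ∂π/∂q_Y = 249.9 − 6q_Y − 2q_Z = 0 ⇒ q_Y = 41.65 − (1/3)q_Z.
Plugging q_Y into Z's best response: q_Z = 64.475 − 0.5(41.65 − (1/3)q_Z) ⇒ (5/6)q_Z = 43.65, so q_Z = 52.38.
Then q_Y = 41.65 − (1/3)·52.38 = 24.19.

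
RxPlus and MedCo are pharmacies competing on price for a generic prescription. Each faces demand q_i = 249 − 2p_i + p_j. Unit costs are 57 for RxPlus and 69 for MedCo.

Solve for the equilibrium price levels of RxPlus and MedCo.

122.6, 127.4

RxPlus's profit: π = (p_{RxPlus} − 57)(249 − 2p_{RxPlus} + p_{MedCo}).
∂π/∂p_{RxPlus} = 363 − 4p_{RxPlus} + p_{MedCo} = 0 ⇒ p_{RxPlus} = 90.75 + 0.25p_{MedCo}.
Similarly p_{MedCo} = 96.75 + 0.25p_{RxPlus}.
Substituting the second reaction function into the first: p_{RxPlus} = 90.75 + 0.25(96.75 + 0.25p_{RxPlus}), which gives 0.9375p_{RxPlus} = 114.9375 ⇒ p_{RxPlus} = 122.6.
Then p_{MedCo} = 96.75 + 0.25·122.6 = 127.4.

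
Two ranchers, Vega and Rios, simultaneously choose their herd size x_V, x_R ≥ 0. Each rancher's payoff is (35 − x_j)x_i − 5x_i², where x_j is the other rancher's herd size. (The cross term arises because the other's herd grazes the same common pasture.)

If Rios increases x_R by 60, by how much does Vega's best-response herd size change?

-6

Vega's payoff is (35 − x_R)x_V − 5x_V².
∂π/∂x_V = 35 − x_R − 10x_V = 0, so x_V = 3.5 − 0.1x_R.
The reaction-function slope is −0.1, so a 60-unit rise in x_R moves x_V by −0.1 × 60 = −6. Vega's best response falls — the actions are strategic substitutes.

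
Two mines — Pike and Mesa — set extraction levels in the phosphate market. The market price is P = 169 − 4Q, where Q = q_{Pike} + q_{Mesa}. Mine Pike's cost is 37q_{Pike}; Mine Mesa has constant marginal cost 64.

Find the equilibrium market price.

Mine Pike's profit: π = q_{Pike}(169 − 4(q_{Pike} + q_{Mesa})) − 37q_{Pike}.
∂π/∂q_{Pike} = 132 − 8q_{Pike} − 4q_{Mesa} = 0, so q_{Pike} = 16.5 − 0.5q_{Mesa}.
By the same steps for Mesa: q_{Mesa} = 13.125 − 0.5q_{Pike}.
Plugging q_{Mesa} into Pike's best response: q_{Pike} = 16.5 − 0.5(13.125 − 0.5q_{Pike}) ⇒ 0.75q_{Pike} = 9.9375, so q_{Pike} = 13.25.
Then q_{Mesa} = 13.125 − 0.5·13.25 = 6.5.
Equilibrium price: P = 169 − 4·19.75 = 90.

90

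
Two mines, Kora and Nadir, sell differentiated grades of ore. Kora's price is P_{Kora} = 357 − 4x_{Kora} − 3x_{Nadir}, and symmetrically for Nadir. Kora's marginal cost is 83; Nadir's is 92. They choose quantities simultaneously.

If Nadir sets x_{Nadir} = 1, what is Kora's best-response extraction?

Mine Kora's profit: π = x_{Kora}(357 − 4x_{Kora} − 3x_{Nadir}) − 83x_{Kora}.
∂π/∂x_{Kora} = 274 − 8x_{Kora} − 3x_{Nadir} = 0 ⇒ x_{Kora} = 34.25 − 0.375x_{Nadir}.
At x_{Nadir} = 1: x_{Kora} = 34.25 − 0.375·1 = 33.875.

33.875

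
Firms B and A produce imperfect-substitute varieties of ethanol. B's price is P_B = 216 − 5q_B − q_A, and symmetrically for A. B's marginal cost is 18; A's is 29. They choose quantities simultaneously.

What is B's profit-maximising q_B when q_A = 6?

19.2

Firm B's profit: π = q_B(216 − 5q_B − q_A) − 18q_B.
∂π/∂q_B = 198 − 10q_B − q_A = 0 ⇒ q_B = 19.8 − 0.1q_A.
At q_A = 6: q_B = 19.8 − 0.1·6 = 19.2.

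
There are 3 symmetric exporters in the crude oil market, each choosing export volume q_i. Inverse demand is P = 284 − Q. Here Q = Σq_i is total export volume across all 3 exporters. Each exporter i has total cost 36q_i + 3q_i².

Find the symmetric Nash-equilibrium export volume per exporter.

24.8

A representative exporter's profit is π_i = q_i(284 − Q) − 36q_i − 3q_i², with Q = q_i + Σ_{j≠i} q_j.
First-order condition: 248 − 8q_i − Σ_{j≠i} q_j = 0.
In a symmetric equilibrium every exporter chooses the same q, so Σ_{j≠i} q_j = 2q. The condition becomes 248 − 10q = 0, giving q = 248/10 = 24.8.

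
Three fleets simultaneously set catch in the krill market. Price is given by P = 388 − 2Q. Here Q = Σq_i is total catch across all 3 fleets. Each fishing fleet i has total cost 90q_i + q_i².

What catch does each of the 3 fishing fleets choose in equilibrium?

A representative fishing fleet's profit is π_i = q_i(388 − 2Q) − 90q_i − q_i², with Q = q_i + Σ_{j≠i} q_j.
First-order condition: 298 − 6q_i − 2Σ_{j≠i} q_j = 0.
With identical fishing fleets, set every q_j = q: then 298 − 6q − 4q = 0, i.e. q = 298/10 = 29.8.

29.8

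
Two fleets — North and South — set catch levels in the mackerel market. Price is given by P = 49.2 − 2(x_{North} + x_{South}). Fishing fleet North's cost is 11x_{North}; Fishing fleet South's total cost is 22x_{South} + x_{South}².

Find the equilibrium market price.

Fishing fleet North's profit: π = x_{North}(49.2 − 2(x_{North} + x_{South})) − 11x_{North}.
∂π/∂x_{North} = 38.2 − 4x_{North} − 2x_{South} = 0, so x_{North} = 9.55 − 0.5x_{South}.
For South: ∂π/∂x_{South} = 27.2 − 6x_{South} − 2x_{North} = 0 ⇒ x_{South} = 68/15 − (1/3)x_{North}.
Solving the two reaction functions simultaneously: (1 − (−0.5)(−1/3))x_{North} = 9.55 − 0.5·(68/15), so (5/6)x_{North} = 437/60 and x_{North} = 8.74.
Then x_{South} = 68/15 − (1/3)·8.74 = 1.62.
Equilibrium price: P = 49.2 − 2·10.36 = 28.48.

28.48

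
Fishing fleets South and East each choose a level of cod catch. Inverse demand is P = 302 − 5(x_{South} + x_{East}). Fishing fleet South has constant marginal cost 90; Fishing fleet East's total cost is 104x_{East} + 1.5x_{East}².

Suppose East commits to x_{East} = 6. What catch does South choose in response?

18.2

Fishing fleet South's profit: π = x_{South}(302 − 5(x_{South} + x_{East})) − 90x_{South}.
∂π/∂x_{South} = 212 − 10x_{South} − 5x_{East} = 0, so x_{South} = 21.2 − 0.5x_{East}.
At x_{East} = 6: x_{South} = 21.2 − 0.5·6 = 18.2.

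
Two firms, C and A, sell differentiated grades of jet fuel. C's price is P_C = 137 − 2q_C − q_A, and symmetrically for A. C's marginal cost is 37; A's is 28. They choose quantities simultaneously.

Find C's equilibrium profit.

Firm C's profit: π = q_C(137 − 2q_C − q_A) − 37q_C.
∂π/∂q_C = 100 − 4q_C − q_A = 0 ⇒ q_C = 25 − 0.25q_A.
Similarly q_A = 27.25 − 0.25q_C.
Solving the two reaction functions simultaneously: (1 − (−0.25)(−0.25))q_C = 25 − 0.25·27.25, so 0.9375q_C = 18.1875 and q_C = 19.4.
Then q_A = 27.25 − 0.25·19.4 = 22.4.
P_C = 137 − 2·19.4 − 22.4 = 75.8.
Profit = (75.8 − 37)·19.4 = 752.72.

752.72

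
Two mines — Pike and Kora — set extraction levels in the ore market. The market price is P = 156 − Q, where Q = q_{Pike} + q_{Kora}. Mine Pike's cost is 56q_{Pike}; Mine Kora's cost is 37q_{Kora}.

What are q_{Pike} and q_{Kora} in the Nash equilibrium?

27, 46

Mine Pike's profit: π = q_{Pike}(156 − (q_{Pike} + q_{Kora})) − 56q_{Pike}.
∂π/∂q_{Pike} = 100 − 2q_{Pike} − q_{Kora} = 0, so q_{Pike} = 50 − 0.5q_{Kora}.
By the same steps for Kora: q_{Kora} = 59.5 − 0.5q_{Pike}.
Substituting the second reaction function into the first: q_{Pike} = 50 − 0.5(59.5 − 0.5q_{Pike}), which gives 0.75q_{Pike} = 20.25 ⇒ q_{Pike} = 27.
Then q_{Kora} = 59.5 − 0.5·27 = 46.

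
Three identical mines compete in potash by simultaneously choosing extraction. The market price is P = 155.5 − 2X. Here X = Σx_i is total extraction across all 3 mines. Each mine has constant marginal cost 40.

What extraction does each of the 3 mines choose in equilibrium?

14.4375

A representative mine's profit is π_i = x_i(155.5 − 2X) − 40x_i, with X = x_i + Σ_{j≠i} x_j.
First-order condition: 115.5 − 4x_i − 2Σ_{j≠i} x_j = 0.
In a symmetric equilibrium every mine chooses the same x, so Σ_{j≠i} x_j = 2x. The condition becomes 115.5 − 8x = 0, giving x = 115.5/8 = 14.4375.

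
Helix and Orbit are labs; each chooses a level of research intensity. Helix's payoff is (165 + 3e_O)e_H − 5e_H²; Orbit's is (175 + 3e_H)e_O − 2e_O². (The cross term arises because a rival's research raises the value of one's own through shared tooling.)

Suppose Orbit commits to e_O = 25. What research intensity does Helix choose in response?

Expanding Helix's payoff: 165e_H + 3e_Oe_H − 5e_H².
∂π/∂e_H = 165 + 3e_O − 10e_H = 0, so e_H = 16.5 + 0.3e_O.
At e_O = 25: e_H = 16.5 + 0.3·25 = 24.

24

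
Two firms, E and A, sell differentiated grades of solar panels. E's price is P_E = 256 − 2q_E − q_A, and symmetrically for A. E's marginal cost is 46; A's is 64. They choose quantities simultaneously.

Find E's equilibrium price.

Firm E's profit: π = q_E(256 − 2q_E − q_A) − 46q_E.
∂π/∂q_E = 210 − 4q_E − q_A = 0 ⇒ q_E = 52.5 − 0.25q_A.
Similarly q_A = 48 − 0.25q_E.
Solving the two reaction functions simultaneously: (1 − (−0.25)(−0.25))q_E = 52.5 − 0.25·48, so 0.9375q_E = 40.5 and q_E = 43.2.
Then q_A = 48 − 0.25·43.2 = 37.2.
P_E = 256 − 2·43.2 − 37.2 = 132.4.

132.4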